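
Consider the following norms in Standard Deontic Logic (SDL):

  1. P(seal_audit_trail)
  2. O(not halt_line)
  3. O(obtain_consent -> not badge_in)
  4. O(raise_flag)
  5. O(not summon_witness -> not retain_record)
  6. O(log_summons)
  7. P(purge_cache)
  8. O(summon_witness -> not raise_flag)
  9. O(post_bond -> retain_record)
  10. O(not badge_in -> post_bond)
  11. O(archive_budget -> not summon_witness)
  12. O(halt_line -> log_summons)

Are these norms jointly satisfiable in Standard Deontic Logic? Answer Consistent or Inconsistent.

Consistent

Premise 12 is O(halt_line -> log_summons); even if O(log_summons) held, inferring O(halt_line) would be affirming the consequent — invalid.
So O(halt_line) is not derivable, and the apparent clash with O(not halt_line) does not arise.
A world satisfying every obligation exists (e.g. archive_budget=false, badge_in=true, halt_line=false, log_summons=true, obtain_consent=false, post_bond=false, purge_cache=false, raise_flag=true, retain_record=false, seal_audit_trail=false, summon_witness=false); no atom is both obligatory and forbidden, so the set is consistent.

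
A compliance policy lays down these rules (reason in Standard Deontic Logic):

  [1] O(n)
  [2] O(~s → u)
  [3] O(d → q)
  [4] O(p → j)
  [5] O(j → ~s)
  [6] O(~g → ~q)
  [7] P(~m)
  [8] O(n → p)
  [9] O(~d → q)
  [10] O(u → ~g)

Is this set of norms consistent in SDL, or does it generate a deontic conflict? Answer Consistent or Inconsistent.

Premises 3 and 9 cover both cases: O(d → q) and O(~d → q). Since d ∨ ~d is a tautology, O(q) follows.
Premise 6, O(~g → ~q), contraposes to O(q → g); with O(q) we get O(g).
The contrapositive of premise 10 (O(u → ~g)) is O(g → ~u), and O(g) is already established, so O(~u).
Premise 2, O(~s → u), contraposes to O(~u → s); with O(~u) we get O(s).
The contrapositive of premise 5 (O(j → ~s)) is O(s → ~j), and O(s) is already established, so O(~j).
Premise 4 is O(p → j); contrapositively O(~j → ~p). Since O(~j) holds, K gives O(~p).
Premise 8 is O(n → p); contrapositively O(~p → ~n). Since O(~p) holds, K gives O(~n).
But premise 1 directly asserts O(n).
We now have both O(~n) and O(n) — n is simultaneously obligatory and forbidden, violating the D-axiom.

Inconsistent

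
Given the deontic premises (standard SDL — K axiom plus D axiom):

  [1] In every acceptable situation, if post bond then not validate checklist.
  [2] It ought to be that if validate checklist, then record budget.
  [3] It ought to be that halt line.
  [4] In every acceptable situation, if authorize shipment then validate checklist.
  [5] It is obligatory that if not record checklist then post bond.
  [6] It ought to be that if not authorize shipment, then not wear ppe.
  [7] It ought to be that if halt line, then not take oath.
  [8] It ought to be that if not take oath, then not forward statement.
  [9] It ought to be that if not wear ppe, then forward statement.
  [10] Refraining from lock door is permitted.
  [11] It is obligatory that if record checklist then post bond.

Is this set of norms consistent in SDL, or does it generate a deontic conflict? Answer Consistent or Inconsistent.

Premises 5 and 11 are O(¬record_checklist → post_bond) and O(record_checklist → post_bond); every ideal world satisfies ¬record_checklist or record_checklist, so in either case post_bond holds — hence O(post_bond).
From O(post_bond) and premise 1, O(post_bond → ¬validate_checklist), we obtain O(¬validate_checklist).
Premise 4, O(authorize_shipment → validate_checklist), contraposes to O(¬validate_checklist → ¬authorize_shipment); with O(¬validate_checklist) we get O(¬authorize_shipment).
From O(¬authorize_shipment) and premise 6, O(¬authorize_shipment → ¬wear_ppe), we obtain O(¬wear_ppe).
From O(¬wear_ppe) and premise 9, O(¬wear_ppe → forward_statement), we obtain O(forward_statement).
Premise 8, O(¬take_oath → ¬forward_statement), contraposes to O(forward_statement → take_oath); with O(forward_statement) we get O(take_oath).
The contrapositive of premise 7 (O(halt_line → ¬take_oath)) is O(take_oath → ¬halt_line), and O(take_oath) is already established, so O(¬halt_line).
But premise 3 directly asserts O(halt_line).
We now have both O(¬halt_line) and O(halt_line) — halt_line is simultaneously obligatory and forbidden, violating the D-axiom.

Inconsistent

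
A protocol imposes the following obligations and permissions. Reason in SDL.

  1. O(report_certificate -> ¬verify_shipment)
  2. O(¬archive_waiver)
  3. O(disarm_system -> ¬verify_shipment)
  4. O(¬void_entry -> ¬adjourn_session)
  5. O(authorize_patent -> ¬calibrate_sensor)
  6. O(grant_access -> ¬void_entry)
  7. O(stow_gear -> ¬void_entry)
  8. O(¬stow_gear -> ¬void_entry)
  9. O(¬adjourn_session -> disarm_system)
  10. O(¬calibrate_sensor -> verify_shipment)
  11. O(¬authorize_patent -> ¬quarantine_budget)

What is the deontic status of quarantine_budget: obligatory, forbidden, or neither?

Forbidden

By case analysis on ¬stow_gear: premise 8 gives O(¬stow_gear -> ¬void_entry) and premise 7 gives O(stow_gear -> ¬void_entry), so O(¬void_entry) either way.
With premise 4, O(¬void_entry -> ¬adjourn_session), the K-axiom yields O(¬adjourn_session).
Applying K to premise 9 (O(¬adjourn_session -> disarm_system)) and O(¬adjourn_session) yields O(disarm_system).
With premise 3, O(disarm_system -> ¬verify_shipment), the K-axiom yields O(¬verify_shipment).
The contrapositive of premise 10 (O(¬calibrate_sensor -> verify_shipment)) is O(¬verify_shipment -> calibrate_sensor), and O(¬verify_shipment) is already established, so O(calibrate_sensor).
Premise 5 is O(authorize_patent -> ¬calibrate_sensor); contrapositively O(calibrate_sensor -> ¬authorize_patent). Since O(calibrate_sensor) holds, K gives O(¬authorize_patent).
Premise 11 is O(¬authorize_patent -> ¬quarantine_budget); since O(¬authorize_patent), deontic closure gives O(¬quarantine_budget).
Premises 1, 2, 6 do not contribute to this derivation.
Thus O(¬quarantine_budget), which is F(quarantine_budget): quarantine_budget is forbidden.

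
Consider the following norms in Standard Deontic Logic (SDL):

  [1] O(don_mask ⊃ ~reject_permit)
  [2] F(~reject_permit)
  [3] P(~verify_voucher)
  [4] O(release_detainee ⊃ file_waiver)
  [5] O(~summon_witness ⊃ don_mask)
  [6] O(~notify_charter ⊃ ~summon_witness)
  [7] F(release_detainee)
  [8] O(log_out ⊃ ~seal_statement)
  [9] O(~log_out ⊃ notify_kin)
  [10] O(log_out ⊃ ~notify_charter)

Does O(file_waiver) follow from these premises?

Premise 4 is O(release_detainee ⊃ file_waiver), but O(release_detainee) is not derivable from the premises, so it does not yield O(file_waiver).
No other premise forces O(file_waiver). An ideal world satisfying every premise can still have file_waiver false, so O(file_waiver) is not derivable.

No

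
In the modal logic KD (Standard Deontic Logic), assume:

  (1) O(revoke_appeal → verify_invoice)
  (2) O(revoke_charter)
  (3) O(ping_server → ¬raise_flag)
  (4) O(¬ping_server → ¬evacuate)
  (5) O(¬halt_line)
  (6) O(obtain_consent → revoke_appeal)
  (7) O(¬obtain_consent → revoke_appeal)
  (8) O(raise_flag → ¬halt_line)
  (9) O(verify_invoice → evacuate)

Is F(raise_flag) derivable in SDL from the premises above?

Yes

Premises 6 and 7 cover both cases: O(obtain_consent → revoke_appeal) and O(¬obtain_consent → revoke_appeal). Since obtain_consent ∨ ¬obtain_consent is a tautology, O(revoke_appeal) follows.
With premise 1, O(revoke_appeal → verify_invoice), the K-axiom yields O(verify_invoice).
From O(verify_invoice) and premise 9, O(verify_invoice → evacuate), we obtain O(evacuate).
The contrapositive of premise 4 (O(¬ping_server → ¬evacuate)) is O(evacuate → ping_server), and O(evacuate) is already established, so O(ping_server).
Applying K to premise 3 (O(ping_server → ¬raise_flag)) and O(ping_server) yields O(¬raise_flag).
Premises 2, 5, 8 do not contribute to this derivation.
So O(¬raise_flag) holds, i.e. F(raise_flag). The claim follows.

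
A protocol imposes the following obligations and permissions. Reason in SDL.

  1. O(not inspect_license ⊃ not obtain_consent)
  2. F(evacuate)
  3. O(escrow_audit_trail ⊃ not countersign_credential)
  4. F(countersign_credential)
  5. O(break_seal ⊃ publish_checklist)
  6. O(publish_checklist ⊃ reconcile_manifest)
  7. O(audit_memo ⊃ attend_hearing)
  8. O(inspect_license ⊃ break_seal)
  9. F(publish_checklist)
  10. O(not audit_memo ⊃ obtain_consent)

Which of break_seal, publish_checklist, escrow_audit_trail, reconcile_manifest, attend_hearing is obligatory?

attend_hearing

Premise 9, F(publish_checklist), is equivalent to O(not publish_checklist).
Premise 5, O(break_seal ⊃ publish_checklist), contraposes to O(not publish_checklist ⊃ not break_seal); with O(not publish_checklist) we get O(not break_seal).
The contrapositive of premise 8 (O(inspect_license ⊃ break_seal)) is O(not break_seal ⊃ not inspect_license), and O(not break_seal) is already established, so O(not inspect_license).
With premise 1, O(not inspect_license ⊃ not obtain_consent), the K-axiom yields O(not obtain_consent).
Premise 10, O(not audit_memo ⊃ obtain_consent), contraposes to O(not obtain_consent ⊃ audit_memo); with O(not obtain_consent) we get O(audit_memo).
From O(audit_memo) and premise 7, O(audit_memo ⊃ attend_hearing), we obtain O(attend_hearing).
So O(attend_hearing) holds — attend_hearing is obligatory. None of the other listed options is made obligatory by any chain of premises.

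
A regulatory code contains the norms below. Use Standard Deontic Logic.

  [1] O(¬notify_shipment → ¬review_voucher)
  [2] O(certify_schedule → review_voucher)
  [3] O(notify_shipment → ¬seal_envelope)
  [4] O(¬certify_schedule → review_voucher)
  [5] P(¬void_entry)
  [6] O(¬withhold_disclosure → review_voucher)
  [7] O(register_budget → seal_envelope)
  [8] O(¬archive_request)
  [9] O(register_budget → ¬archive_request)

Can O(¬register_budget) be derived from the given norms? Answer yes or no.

By case analysis on certify_schedule: premise 2 gives O(certify_schedule → review_voucher) and premise 4 gives O(¬certify_schedule → review_voucher), so O(review_voucher) either way.
The contrapositive of premise 1 (O(¬notify_shipment → ¬review_voucher)) is O(review_voucher → notify_shipment), and O(review_voucher) is already established, so O(notify_shipment).
Applying K to premise 3 (O(notify_shipment → ¬seal_envelope)) and O(notify_shipment) yields O(¬seal_envelope).
Premise 7 is O(register_budget → seal_envelope); contrapositively O(¬seal_envelope → ¬register_budget). Since O(¬seal_envelope) holds, K gives O(¬register_budget).
Premises 5, 6, 8, 9 do not contribute to this derivation.
So O(¬register_budget) follows.

Yes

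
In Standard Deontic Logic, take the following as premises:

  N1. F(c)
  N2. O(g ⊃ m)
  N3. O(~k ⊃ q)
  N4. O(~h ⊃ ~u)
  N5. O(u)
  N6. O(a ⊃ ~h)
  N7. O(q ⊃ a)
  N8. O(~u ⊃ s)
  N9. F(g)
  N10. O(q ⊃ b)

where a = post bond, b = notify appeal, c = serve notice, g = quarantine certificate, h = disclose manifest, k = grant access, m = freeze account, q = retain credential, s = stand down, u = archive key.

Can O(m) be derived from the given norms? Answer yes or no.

Premise 2 is O(g ⊃ m), but O(g) is not derivable from the premises, so it does not yield O(m).
No other premise forces O(m). An ideal world satisfying every premise can still have m false, so O(m) is not derivable.

No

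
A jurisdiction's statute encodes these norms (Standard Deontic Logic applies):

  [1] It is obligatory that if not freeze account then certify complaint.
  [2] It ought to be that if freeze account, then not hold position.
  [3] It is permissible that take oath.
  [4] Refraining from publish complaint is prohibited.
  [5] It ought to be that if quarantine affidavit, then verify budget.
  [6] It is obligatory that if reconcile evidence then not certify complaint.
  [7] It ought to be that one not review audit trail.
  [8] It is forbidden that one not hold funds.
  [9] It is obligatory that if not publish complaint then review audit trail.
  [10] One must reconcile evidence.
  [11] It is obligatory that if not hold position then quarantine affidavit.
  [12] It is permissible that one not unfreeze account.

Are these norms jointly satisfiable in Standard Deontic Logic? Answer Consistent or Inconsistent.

Premise 9 is O(¬publish_complaint → review_audit_trail), but O(¬publish_complaint) is not derivable from the premises, so it does not yield O(review_audit_trail).
So O(review_audit_trail) is not derivable, and the apparent clash with O(¬review_audit_trail) does not arise.
A world satisfying every obligation exists (e.g. certify_complaint=false, freeze_account=true, hold_funds=true, hold_position=false, publish_complaint=true, quarantine_affidavit=true, reconcile_evidence=true, review_audit_trail=false, take_oath=false, unfreeze_account=false, verify_budget=true); no atom is both obligatory and forbidden, so the set is consistent.

Consistent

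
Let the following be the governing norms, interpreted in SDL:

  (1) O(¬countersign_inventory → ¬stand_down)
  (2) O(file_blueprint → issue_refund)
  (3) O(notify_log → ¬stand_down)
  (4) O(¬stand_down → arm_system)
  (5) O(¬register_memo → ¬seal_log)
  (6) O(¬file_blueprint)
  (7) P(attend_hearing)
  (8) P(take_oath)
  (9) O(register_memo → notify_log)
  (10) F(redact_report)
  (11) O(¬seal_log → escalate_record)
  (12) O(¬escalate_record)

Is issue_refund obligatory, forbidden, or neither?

Premise 2 is O(file_blueprint → issue_refund), but O(file_blueprint) is not derivable from the premises, so it does not yield O(issue_refund).
No premise or chain of K-axiom applications forces O(issue_refund), and none forces O(¬issue_refund). So issue_refund is neither obligatory nor forbidden under these norms.

Neither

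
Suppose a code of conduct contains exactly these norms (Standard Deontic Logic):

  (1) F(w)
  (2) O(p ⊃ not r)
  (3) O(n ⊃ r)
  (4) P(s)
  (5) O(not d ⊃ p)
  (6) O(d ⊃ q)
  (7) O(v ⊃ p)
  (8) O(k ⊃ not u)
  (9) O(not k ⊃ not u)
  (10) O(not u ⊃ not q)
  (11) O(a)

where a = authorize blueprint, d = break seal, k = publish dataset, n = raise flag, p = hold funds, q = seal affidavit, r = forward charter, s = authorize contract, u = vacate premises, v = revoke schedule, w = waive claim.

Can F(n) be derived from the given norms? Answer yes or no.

Yes

Premises 9 and 8 cover both cases: O(not k ⊃ not u) and O(k ⊃ not u). Since not k ∨ k is a tautology, O(not u) follows.
From O(not u) and premise 10, O(not u ⊃ not q), we obtain O(not q).
Premise 6 is O(d ⊃ q); contrapositively O(not q ⊃ not d). Since O(not q) holds, K gives O(not d).
From O(not d) and premise 5, O(not d ⊃ p), we obtain O(p).
Applying K to premise 2 (O(p ⊃ not r)) and O(p) yields O(not r).
The contrapositive of premise 3 (O(n ⊃ r)) is O(not r ⊃ not n), and O(not r) is already established, so O(not n).
Premises 1, 4, 7, 11 do not contribute to this derivation.
So O(not n) holds, i.e. F(n). The claim follows.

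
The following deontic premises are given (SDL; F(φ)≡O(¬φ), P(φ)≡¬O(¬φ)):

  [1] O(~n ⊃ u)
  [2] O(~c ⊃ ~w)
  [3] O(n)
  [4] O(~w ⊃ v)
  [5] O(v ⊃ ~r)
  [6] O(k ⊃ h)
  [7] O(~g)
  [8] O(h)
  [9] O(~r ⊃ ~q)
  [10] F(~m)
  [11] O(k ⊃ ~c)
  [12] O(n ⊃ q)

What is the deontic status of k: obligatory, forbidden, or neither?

Forbidden

Premise 3 states O(n) outright.
With premise 12, O(n ⊃ q), the K-axiom yields O(q).
Premise 9, O(~r ⊃ ~q), contraposes to O(q ⊃ r); with O(q) we get O(r).
Premise 5 is O(v ⊃ ~r); contrapositively O(r ⊃ ~v). Since O(r) holds, K gives O(~v).
Premise 4 is O(~w ⊃ v); contrapositively O(~v ⊃ w). Since O(~v) holds, K gives O(w).
Premise 2 is O(~c ⊃ ~w); contrapositively O(w ⊃ c). Since O(w) holds, K gives O(c).
Premise 11, O(k ⊃ ~c), contraposes to O(c ⊃ ~k); with O(c) we get O(~k).
Premises 1, 6, 7, 8, 10 do not contribute to this derivation.
Thus O(~k), which is F(k): k is forbidden.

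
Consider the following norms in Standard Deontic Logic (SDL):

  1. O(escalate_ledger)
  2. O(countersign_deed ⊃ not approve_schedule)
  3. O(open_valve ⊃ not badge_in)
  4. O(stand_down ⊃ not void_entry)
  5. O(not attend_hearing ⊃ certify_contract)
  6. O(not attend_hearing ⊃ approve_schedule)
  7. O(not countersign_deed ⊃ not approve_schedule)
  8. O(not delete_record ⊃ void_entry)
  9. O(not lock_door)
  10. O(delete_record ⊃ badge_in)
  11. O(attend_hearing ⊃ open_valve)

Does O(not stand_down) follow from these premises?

Premises 2 and 7 cover both cases: O(countersign_deed ⊃ not approve_schedule) and O(not countersign_deed ⊃ not approve_schedule). Since countersign_deed ∨ not countersign_deed is a tautology, O(not approve_schedule) follows.
The contrapositive of premise 6 (O(not attend_hearing ⊃ approve_schedule)) is O(not approve_schedule ⊃ attend_hearing), and O(not approve_schedule) is already established, so O(attend_hearing).
Premise 11 is O(attend_hearing ⊃ open_valve); since O(attend_hearing), deontic closure gives O(open_valve).
With premise 3, O(open_valve ⊃ not badge_in), the K-axiom yields O(not badge_in).
The contrapositive of premise 10 (O(delete_record ⊃ badge_in)) is O(not badge_in ⊃ not delete_record), and O(not badge_in) is already established, so O(not delete_record).
Applying K to premise 8 (O(not delete_record ⊃ void_entry)) and O(not delete_record) yields O(void_entry).
Premise 4 is O(stand_down ⊃ not void_entry); contrapositively O(void_entry ⊃ not stand_down). Since O(void_entry) holds, K gives O(not stand_down).
Premises 1, 5, 9 do not contribute to this derivation.
So O(not stand_down) follows.

Yes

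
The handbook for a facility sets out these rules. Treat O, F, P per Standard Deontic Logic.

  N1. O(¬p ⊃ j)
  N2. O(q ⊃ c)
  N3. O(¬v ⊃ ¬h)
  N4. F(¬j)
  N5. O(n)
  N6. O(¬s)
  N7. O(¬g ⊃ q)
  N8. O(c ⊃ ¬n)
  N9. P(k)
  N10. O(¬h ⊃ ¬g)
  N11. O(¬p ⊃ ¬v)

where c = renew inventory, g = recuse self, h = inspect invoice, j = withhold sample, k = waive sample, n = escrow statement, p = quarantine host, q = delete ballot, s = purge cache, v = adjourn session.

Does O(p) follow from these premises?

Yes

Premise 5 gives O(n).
Premise 8, O(c ⊃ ¬n), contraposes to O(n ⊃ ¬c); with O(n) we get O(¬c).
Premise 2 is O(q ⊃ c); contrapositively O(¬c ⊃ ¬q). Since O(¬c) holds, K gives O(¬q).
Premise 7 is O(¬g ⊃ q); contrapositively O(¬q ⊃ g). Since O(¬q) holds, K gives O(g).
The contrapositive of premise 10 (O(¬h ⊃ ¬g)) is O(g ⊃ h), and O(g) is already established, so O(h).
The contrapositive of premise 3 (O(¬v ⊃ ¬h)) is O(h ⊃ v), and O(h) is already established, so O(v).
Premise 11 is O(¬p ⊃ ¬v); contrapositively O(v ⊃ p). Since O(v) holds, K gives O(p).
Premises 1, 4, 6, 9 do not contribute to this derivation.
So O(p) follows.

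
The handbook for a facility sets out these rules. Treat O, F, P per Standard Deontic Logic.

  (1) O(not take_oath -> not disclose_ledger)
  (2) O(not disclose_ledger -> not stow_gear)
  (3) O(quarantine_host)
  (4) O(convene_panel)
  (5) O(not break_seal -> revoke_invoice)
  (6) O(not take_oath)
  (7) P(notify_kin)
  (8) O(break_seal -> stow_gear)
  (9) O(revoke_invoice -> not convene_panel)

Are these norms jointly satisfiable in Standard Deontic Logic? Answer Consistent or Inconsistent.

From premise 6 we have O(not take_oath).
From O(not take_oath) and premise 1, O(not take_oath -> not disclose_ledger), we obtain O(not disclose_ledger).
From O(not disclose_ledger) and premise 2, O(not disclose_ledger -> not stow_gear), we obtain O(not stow_gear).
Premise 8, O(break_seal -> stow_gear), contraposes to O(not stow_gear -> not break_seal); with O(not stow_gear) we get O(not break_seal).
From O(not break_seal) and premise 5, O(not break_seal -> revoke_invoice), we obtain O(revoke_invoice).
With premise 9, O(revoke_invoice -> not convene_panel), the K-axiom yields O(not convene_panel).
But premise 4 directly asserts O(convene_panel).
We now have both O(not convene_panel) and O(convene_panel) — convene_panel is simultaneously obligatory and forbidden, violating the D-axiom.

Inconsistent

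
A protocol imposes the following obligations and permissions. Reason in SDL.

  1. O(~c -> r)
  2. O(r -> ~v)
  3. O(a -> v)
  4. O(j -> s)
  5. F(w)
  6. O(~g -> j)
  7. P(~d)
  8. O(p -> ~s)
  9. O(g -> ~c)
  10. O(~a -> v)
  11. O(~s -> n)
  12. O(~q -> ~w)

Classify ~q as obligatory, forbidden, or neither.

Premise 12 is O(~q -> ~w); even if O(~w) held, inferring O(~q) would be affirming the consequent — invalid.
No premise or chain of K-axiom applications forces O(~q), and none forces O(q). So ~q is neither obligatory nor forbidden under these norms.

Neither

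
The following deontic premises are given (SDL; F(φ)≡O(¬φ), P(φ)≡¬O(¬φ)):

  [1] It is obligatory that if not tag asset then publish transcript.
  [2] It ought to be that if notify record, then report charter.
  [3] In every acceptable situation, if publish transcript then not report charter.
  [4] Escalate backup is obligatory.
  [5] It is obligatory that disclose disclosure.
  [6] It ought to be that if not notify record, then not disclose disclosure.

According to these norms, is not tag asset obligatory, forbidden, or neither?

Forbidden

From premise 5 we have O(disclose_disclosure).
Premise 6, O(¬notify_record → ¬disclose_disclosure), contraposes to O(disclose_disclosure → notify_record); with O(disclose_disclosure) we get O(notify_record).
With premise 2, O(notify_record → report_charter), the K-axiom yields O(report_charter).
The contrapositive of premise 3 (O(publish_transcript → ¬report_charter)) is O(report_charter → ¬publish_transcript), and O(report_charter) is already established, so O(¬publish_transcript).
Premise 1 is O(¬tag_asset → publish_transcript); contrapositively O(¬publish_transcript → tag_asset). Since O(¬publish_transcript) holds, K gives O(tag_asset).
Premise 4 does not contribute to this derivation.
Thus O(tag_asset), which is F(¬tag_asset): ¬tag_asset is forbidden.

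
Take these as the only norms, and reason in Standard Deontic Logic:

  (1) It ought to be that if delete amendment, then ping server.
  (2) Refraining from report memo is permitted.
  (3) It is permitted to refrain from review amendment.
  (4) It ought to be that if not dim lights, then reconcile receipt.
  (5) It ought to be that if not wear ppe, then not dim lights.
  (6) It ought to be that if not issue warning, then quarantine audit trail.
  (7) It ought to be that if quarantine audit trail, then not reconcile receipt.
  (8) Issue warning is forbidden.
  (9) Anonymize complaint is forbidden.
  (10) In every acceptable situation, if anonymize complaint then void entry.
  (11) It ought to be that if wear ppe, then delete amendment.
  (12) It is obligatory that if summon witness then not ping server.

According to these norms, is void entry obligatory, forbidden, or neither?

Premise 10 is O(anonymize_complaint → void_entry), but O(anonymize_complaint) is not derivable from the premises, so it does not yield O(void_entry).
No premise or chain of K-axiom applications forces O(void_entry), and none forces O(¬void_entry). So void_entry is neither obligatory nor forbidden under these norms.

Neither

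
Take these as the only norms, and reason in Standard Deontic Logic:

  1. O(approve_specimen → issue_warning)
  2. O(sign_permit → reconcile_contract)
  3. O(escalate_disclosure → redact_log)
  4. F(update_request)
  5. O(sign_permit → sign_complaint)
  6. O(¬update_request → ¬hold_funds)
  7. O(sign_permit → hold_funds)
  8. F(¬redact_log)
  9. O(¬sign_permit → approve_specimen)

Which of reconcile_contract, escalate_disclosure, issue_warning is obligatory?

issue_warning

Premise 4 is F(update_request), i.e. O(¬update_request).
From O(¬update_request) and premise 6, O(¬update_request → ¬hold_funds), we obtain O(¬hold_funds).
Premise 7 is O(sign_permit → hold_funds); contrapositively O(¬hold_funds → ¬sign_permit). Since O(¬hold_funds) holds, K gives O(¬sign_permit).
From O(¬sign_permit) and premise 9, O(¬sign_permit → approve_specimen), we obtain O(approve_specimen).
Applying K to premise 1 (O(approve_specimen → issue_warning)) and O(approve_specimen) yields O(issue_warning).
So O(issue_warning) holds — issue_warning is obligatory. None of the other listed options is made obligatory by any chain of premises.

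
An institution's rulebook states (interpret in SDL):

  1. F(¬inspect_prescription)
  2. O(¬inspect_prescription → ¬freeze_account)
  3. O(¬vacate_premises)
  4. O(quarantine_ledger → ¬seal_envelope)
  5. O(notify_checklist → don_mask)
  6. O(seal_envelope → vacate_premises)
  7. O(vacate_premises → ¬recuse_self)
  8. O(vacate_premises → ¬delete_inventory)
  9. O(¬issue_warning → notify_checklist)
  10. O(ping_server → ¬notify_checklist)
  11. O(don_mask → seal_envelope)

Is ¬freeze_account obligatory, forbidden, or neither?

Neither

Premise 2 is O(¬inspect_prescription → ¬freeze_account), but O(¬inspect_prescription) is not derivable from the premises, so it does not yield O(¬freeze_account).
No premise or chain of K-axiom applications forces O(¬freeze_account), and none forces O(freeze_account). So ¬freeze_account is neither obligatory nor forbidden under these norms.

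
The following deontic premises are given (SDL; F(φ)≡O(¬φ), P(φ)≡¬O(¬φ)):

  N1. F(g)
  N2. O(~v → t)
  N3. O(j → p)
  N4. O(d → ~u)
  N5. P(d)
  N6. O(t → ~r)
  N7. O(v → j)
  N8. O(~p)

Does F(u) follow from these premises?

No

Premise 4 is O(d → ~u), but O(d) is not derivable from the premises (the permission P(d) asserts only ~O(~d), not O(d)), so it does not yield O(~u).
No other premise forces O(~u). An ideal world satisfying every premise can still have u true, so F(u) is not derivable.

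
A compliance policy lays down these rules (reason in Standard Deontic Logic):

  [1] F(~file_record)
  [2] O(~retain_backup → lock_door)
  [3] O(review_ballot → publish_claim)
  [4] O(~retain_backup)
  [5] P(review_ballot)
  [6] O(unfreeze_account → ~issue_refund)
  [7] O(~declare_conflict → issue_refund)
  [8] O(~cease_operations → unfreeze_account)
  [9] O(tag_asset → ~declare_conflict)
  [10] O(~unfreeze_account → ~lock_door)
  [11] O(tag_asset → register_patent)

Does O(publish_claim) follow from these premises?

Premise 3 is O(review_ballot → publish_claim), but O(review_ballot) is not derivable from the premises (the permission P(review_ballot) asserts only ~O(~review_ballot), not O(review_ballot)), so it does not yield O(publish_claim).
No other premise forces O(publish_claim). An ideal world satisfying every premise can still have publish_claim false, so O(publish_claim) is not derivable.

No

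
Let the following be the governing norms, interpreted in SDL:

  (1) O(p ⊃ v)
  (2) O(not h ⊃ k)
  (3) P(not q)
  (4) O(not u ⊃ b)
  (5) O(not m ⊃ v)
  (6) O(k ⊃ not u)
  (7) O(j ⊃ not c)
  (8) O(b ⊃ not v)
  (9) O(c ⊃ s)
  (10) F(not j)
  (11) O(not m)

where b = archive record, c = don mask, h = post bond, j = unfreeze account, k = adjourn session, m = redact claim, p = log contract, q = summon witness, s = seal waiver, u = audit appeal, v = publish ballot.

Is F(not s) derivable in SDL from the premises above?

No

Premise 9 is O(c ⊃ s), but O(c) is not derivable from the premises, so it does not yield O(s).
No other premise forces O(s). An ideal world satisfying every premise can still have not s true, so F(not s) is not derivable.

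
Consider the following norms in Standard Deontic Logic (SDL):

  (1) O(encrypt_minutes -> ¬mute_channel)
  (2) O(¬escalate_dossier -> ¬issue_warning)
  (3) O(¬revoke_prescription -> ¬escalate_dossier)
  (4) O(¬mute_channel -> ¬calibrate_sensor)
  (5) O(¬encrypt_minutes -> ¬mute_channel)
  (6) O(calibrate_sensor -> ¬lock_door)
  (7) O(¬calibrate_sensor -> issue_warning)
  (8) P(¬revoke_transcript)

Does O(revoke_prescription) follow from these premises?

Yes

By case analysis on encrypt_minutes: premise 1 gives O(encrypt_minutes -> ¬mute_channel) and premise 5 gives O(¬encrypt_minutes -> ¬mute_channel), so O(¬mute_channel) either way.
With premise 4, O(¬mute_channel -> ¬calibrate_sensor), the K-axiom yields O(¬calibrate_sensor).
Applying K to premise 7 (O(¬calibrate_sensor -> issue_warning)) and O(¬calibrate_sensor) yields O(issue_warning).
Premise 2, O(¬escalate_dossier -> ¬issue_warning), contraposes to O(issue_warning -> escalate_dossier); with O(issue_warning) we get O(escalate_dossier).
Premise 3, O(¬revoke_prescription -> ¬escalate_dossier), contraposes to O(escalate_dossier -> revoke_prescription); with O(escalate_dossier) we get O(revoke_prescription).
Premises 6, 8 do not contribute to this derivation.
So O(revoke_prescription) follows.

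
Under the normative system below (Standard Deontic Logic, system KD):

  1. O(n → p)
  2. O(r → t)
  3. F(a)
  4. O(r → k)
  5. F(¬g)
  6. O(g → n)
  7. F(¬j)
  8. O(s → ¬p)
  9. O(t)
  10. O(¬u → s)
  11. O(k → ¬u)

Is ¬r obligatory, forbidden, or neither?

Premise 5, F(¬g), is equivalent to O(g).
Premise 6 is O(g → n); since O(g), deontic closure gives O(n).
With premise 1, O(n → p), the K-axiom yields O(p).
Premise 8 is O(s → ¬p); contrapositively O(p → ¬s). Since O(p) holds, K gives O(¬s).
Premise 10, O(¬u → s), contraposes to O(¬s → u); with O(¬s) we get O(u).
Premise 11, O(k → ¬u), contraposes to O(u → ¬k); with O(u) we get O(¬k).
Premise 4, O(r → k), contraposes to O(¬k → ¬r); with O(¬k) we get O(¬r).
Premises 2, 3, 7, 9 do not contribute to this derivation.
Hence ¬r is obligatory.

Obligatory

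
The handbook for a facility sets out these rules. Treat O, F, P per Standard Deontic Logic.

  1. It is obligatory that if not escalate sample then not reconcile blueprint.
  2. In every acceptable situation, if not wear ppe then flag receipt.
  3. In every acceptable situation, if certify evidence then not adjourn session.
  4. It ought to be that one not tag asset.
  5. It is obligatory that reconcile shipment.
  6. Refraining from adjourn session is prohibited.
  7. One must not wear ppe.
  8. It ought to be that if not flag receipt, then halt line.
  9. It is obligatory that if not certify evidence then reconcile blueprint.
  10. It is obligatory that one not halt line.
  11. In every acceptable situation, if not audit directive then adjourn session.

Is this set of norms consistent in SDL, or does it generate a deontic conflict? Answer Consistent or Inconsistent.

Consistent

Premise 8 is O(¬flag_receipt → halt_line), but O(¬flag_receipt) is not derivable from the premises, so it does not yield O(halt_line).
So O(halt_line) is not derivable, and the apparent clash with O(¬halt_line) does not arise.
A world satisfying every obligation exists (e.g. adjourn_session=true, audit_directive=false, certify_evidence=false, escalate_sample=true, flag_receipt=true, halt_line=false, reconcile_blueprint=true, reconcile_shipment=true, tag_asset=false, wear_ppe=false); no atom is both obligatory and forbidden, so the set is consistent.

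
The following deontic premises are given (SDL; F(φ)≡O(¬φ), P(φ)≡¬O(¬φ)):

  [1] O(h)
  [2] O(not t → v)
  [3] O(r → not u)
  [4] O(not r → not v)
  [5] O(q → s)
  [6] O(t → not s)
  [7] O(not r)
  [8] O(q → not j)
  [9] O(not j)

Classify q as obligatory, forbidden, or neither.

From premise 7 we have O(not r).
From O(not r) and premise 4, O(not r → not v), we obtain O(not v).
Premise 2, O(not t → v), contraposes to O(not v → t); with O(not v) we get O(t).
With premise 6, O(t → not s), the K-axiom yields O(not s).
Premise 5 is O(q → s); contrapositively O(not s → not q). Since O(not s) holds, K gives O(not q).
Premises 1, 3, 8, 9 do not contribute to this derivation.
Thus O(not q), which is F(q): q is forbidden.

Forbidden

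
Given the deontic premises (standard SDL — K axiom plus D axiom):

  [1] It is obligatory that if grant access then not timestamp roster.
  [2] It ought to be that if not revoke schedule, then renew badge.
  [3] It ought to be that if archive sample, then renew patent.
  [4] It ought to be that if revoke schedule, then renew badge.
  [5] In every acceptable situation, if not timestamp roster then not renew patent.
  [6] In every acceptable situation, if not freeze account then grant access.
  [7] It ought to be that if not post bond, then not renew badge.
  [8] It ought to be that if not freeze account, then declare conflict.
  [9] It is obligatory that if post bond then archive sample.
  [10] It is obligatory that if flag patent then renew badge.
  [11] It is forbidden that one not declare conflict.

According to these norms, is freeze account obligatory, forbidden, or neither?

Obligatory

Premises 2 and 4 are O(¬revoke_schedule → renew_badge) and O(revoke_schedule → renew_badge); every ideal world satisfies ¬revoke_schedule or revoke_schedule, so in either case renew_badge holds — hence O(renew_badge).
Premise 7, O(¬post_bond → ¬renew_badge), contraposes to O(renew_badge → post_bond); with O(renew_badge) we get O(post_bond).
Premise 9 is O(post_bond → archive_sample); since O(post_bond), deontic closure gives O(archive_sample).
With premise 3, O(archive_sample → renew_patent), the K-axiom yields O(renew_patent).
Premise 5 is O(¬timestamp_roster → ¬renew_patent); contrapositively O(renew_patent → timestamp_roster). Since O(renew_patent) holds, K gives O(timestamp_roster).
The contrapositive of premise 1 (O(grant_access → ¬timestamp_roster)) is O(timestamp_roster → ¬grant_access), and O(timestamp_roster) is already established, so O(¬grant_access).
The contrapositive of premise 6 (O(¬freeze_account → grant_access)) is O(¬grant_access → freeze_account), and O(¬grant_access) is already established, so O(freeze_account).
Premises 8, 10, 11 do not contribute to this derivation.
Hence freeze_account is obligatory.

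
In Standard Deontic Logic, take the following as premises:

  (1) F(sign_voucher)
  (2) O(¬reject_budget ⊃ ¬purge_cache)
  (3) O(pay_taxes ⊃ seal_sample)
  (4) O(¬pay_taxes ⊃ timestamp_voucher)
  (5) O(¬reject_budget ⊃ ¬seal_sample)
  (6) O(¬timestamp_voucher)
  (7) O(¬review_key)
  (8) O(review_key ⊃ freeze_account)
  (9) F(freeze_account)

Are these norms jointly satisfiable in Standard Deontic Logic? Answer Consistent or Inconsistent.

Premise 8 is O(review_key ⊃ freeze_account), but O(review_key) is not derivable from the premises, so it does not yield O(freeze_account).
So O(freeze_account) is not derivable, and the apparent clash with O(¬freeze_account) does not arise.
A world satisfying every obligation exists (e.g. freeze_account=false, pay_taxes=true, purge_cache=false, reject_budget=true, review_key=false, seal_sample=true, sign_voucher=false, timestamp_voucher=false); no atom is both obligatory and forbidden, so the set is consistent.

Consistent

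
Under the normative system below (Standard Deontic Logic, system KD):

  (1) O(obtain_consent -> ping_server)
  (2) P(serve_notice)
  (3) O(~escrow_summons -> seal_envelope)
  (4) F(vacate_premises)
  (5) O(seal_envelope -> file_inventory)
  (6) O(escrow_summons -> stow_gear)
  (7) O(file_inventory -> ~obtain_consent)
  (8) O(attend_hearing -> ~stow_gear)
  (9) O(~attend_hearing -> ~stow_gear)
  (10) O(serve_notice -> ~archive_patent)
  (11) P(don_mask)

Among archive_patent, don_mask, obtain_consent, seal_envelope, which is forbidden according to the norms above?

By case analysis on ~attend_hearing: premise 9 gives O(~attend_hearing -> ~stow_gear) and premise 8 gives O(attend_hearing -> ~stow_gear), so O(~stow_gear) either way.
The contrapositive of premise 6 (O(escrow_summons -> stow_gear)) is O(~stow_gear -> ~escrow_summons), and O(~stow_gear) is already established, so O(~escrow_summons).
Applying K to premise 3 (O(~escrow_summons -> seal_envelope)) and O(~escrow_summons) yields O(seal_envelope).
Premise 5 is O(seal_envelope -> file_inventory); since O(seal_envelope), deontic closure gives O(file_inventory).
From O(file_inventory) and premise 7, O(file_inventory -> ~obtain_consent), we obtain O(~obtain_consent).
So O(~obtain_consent) holds, i.e. obtain_consent is forbidden. None of the other listed options is forbidden under the premises.

obtain_consent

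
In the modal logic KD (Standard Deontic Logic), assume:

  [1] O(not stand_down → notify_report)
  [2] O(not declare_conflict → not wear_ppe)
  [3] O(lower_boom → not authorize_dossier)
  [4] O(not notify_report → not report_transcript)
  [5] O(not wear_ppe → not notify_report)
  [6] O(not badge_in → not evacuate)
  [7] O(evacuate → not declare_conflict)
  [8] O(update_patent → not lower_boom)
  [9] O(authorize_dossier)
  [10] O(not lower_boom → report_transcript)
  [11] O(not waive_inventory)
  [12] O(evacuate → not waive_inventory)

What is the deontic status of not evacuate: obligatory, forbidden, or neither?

Obligatory

Premise 9 states O(authorize_dossier) outright.
Premise 3 is O(lower_boom → not authorize_dossier); contrapositively O(authorize_dossier → not lower_boom). Since O(authorize_dossier) holds, K gives O(not lower_boom).
Premise 10 is O(not lower_boom → report_transcript); since O(not lower_boom), deontic closure gives O(report_transcript).
Premise 4 is O(not notify_report → not report_transcript); contrapositively O(report_transcript → notify_report). Since O(report_transcript) holds, K gives O(notify_report).
Premise 5 is O(not wear_ppe → not notify_report); contrapositively O(notify_report → wear_ppe). Since O(notify_report) holds, K gives O(wear_ppe).
Premise 2 is O(not declare_conflict → not wear_ppe); contrapositively O(wear_ppe → declare_conflict). Since O(wear_ppe) holds, K gives O(declare_conflict).
Premise 7 is O(evacuate → not declare_conflict); contrapositively O(declare_conflict → not evacuate). Since O(declare_conflict) holds, K gives O(not evacuate).
Premises 1, 6, 8, 11, 12 do not contribute to this derivation.
Hence not evacuate is obligatory.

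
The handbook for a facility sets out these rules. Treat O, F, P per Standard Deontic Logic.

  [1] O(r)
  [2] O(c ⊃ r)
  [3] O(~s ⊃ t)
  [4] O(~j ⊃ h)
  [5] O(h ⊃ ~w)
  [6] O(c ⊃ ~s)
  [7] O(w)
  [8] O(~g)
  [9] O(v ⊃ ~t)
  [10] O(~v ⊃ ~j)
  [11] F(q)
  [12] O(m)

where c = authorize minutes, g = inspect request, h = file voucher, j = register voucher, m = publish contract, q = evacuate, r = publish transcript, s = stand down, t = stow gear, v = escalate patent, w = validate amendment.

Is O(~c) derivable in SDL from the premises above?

Yes

Premise 7 gives O(w).
Premise 5 is O(h ⊃ ~w); contrapositively O(w ⊃ ~h). Since O(w) holds, K gives O(~h).
Premise 4, O(~j ⊃ h), contraposes to O(~h ⊃ j); with O(~h) we get O(j).
The contrapositive of premise 10 (O(~v ⊃ ~j)) is O(j ⊃ v), and O(j) is already established, so O(v).
Premise 9 is O(v ⊃ ~t); since O(v), deontic closure gives O(~t).
The contrapositive of premise 3 (O(~s ⊃ t)) is O(~t ⊃ s), and O(~t) is already established, so O(s).
Premise 6 is O(c ⊃ ~s); contrapositively O(s ⊃ ~c). Since O(s) holds, K gives O(~c).
Premises 1, 2, 8, 11, 12 do not contribute to this derivation.
So O(~c) follows.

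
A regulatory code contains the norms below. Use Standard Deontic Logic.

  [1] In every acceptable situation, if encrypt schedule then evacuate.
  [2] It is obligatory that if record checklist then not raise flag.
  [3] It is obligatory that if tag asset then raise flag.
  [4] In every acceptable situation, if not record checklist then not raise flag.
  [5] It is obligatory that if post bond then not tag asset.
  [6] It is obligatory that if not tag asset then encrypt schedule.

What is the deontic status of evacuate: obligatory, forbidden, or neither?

Obligatory

Premises 2 and 4 cover both cases: O(record_checklist → ¬raise_flag) and O(¬record_checklist → ¬raise_flag). Since record_checklist ∨ ¬record_checklist is a tautology, O(¬raise_flag) follows.
Premise 3 is O(tag_asset → raise_flag); contrapositively O(¬raise_flag → ¬tag_asset). Since O(¬raise_flag) holds, K gives O(¬tag_asset).
With premise 6, O(¬tag_asset → encrypt_schedule), the K-axiom yields O(encrypt_schedule).
Applying K to premise 1 (O(encrypt_schedule → evacuate)) and O(encrypt_schedule) yields O(evacuate).
Premise 5 does not contribute to this derivation.
Hence evacuate is obligatory.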